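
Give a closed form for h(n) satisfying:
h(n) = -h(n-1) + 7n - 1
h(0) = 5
First-order linear with linear forcing.
Homogeneous solution: h_h(n) = A·(-1)^n.
Try particular h_p(n) = pn + q. Substituting:
  pn + q = -(p(n-1) + q) + 7n - 1.
Matching the n-coefficient: p = -p + 7 ⇒ p = \frac{7}{2}.
Matching constants: q = p - q - 1 ⇒ q = \frac{5}{4}.
General: h(n) = A·(-1)^n + \frac{7 n}{2} + \frac{5}{4}.
Apply h(0) = 5: A + \frac{5}{4} = 5 ⇒ A = \frac{15}{4}.
So h(n) = \frac{15 \left(-1\right)^{n}}{4} + \frac{7 n}{2} + \frac{5}{4}.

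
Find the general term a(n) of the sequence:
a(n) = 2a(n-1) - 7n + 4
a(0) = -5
First-order linear with linear forcing.
Homogeneous solution: a_h(n) = A·(2)^n.
Try particular a_p(n) = pn + q. Substituting:
  pn + q = 2(p(n-1) + q) - 7n + 4.
Matching the n-coefficient: p = 2p - 7 ⇒ p = 7.
Matching constants: q = -2p + 2q + 4 ⇒ q = 10.
General: a(n) = A·(2)^n + 7 n + 10.
Apply a(0) = -5: A + 10 = -5 ⇒ A = -15.
So a(n) = - 15 \cdot 2^{n} + 7 n + 10.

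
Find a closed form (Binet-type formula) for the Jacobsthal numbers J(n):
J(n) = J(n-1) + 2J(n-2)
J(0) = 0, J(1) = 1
This is the Jacobsthal sequence.
Characteristic equation: x² - x - 2 = 0; roots r₁ = 2, r₂ = -1.
General: J(n) = A·r₁^n + B·r₂^n. Solving with J(0)=0, J(1)=1 gives A = \frac{1}{3}, B = - \frac{1}{3}.
So J(n) = - \frac{\left(-1\right)^{n}}{3} + \frac{2^{n}}{3}.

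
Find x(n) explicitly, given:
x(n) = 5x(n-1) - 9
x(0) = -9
First-order linear non-homogeneous.
Homogeneous solution: x_h(n) = A·(5)^n.
Try constant particular solution x_p = K: K = 5K - 9 ⇒ K = \frac{9}{4}.
General: x(n) = A·(5)^n + \frac{9}{4}.
Apply x(0) = -9: A + \frac{9}{4} = -9 ⇒ A = - \frac{45}{4}.
So x(n) = \frac{9}{4} - \frac{45 \cdot 5^{n}}{4}.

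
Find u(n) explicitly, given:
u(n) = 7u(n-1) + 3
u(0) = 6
First-order linear non-homogeneous.
Homogeneous solution: u_h(n) = A·(7)^n.
Try constant particular solution u_p = K: K = 7K + 3 ⇒ K = - \frac{1}{2}.
General: u(n) = A·(7)^n - \frac{1}{2}.
Apply u(0) = 6: A - \frac{1}{2} = 6 ⇒ A = \frac{13}{2}.
So u(n) = \frac{13 \cdot 7^{n}}{2} - \frac{1}{2}.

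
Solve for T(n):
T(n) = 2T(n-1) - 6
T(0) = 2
First-order linear non-homogeneous.
Homogeneous solution: T_h(n) = A·(2)^n.
Try constant particular solution T_p = K: K = 2K - 6 ⇒ K = 6.
General: T(n) = A·(2)^n + 6.
Apply T(0) = 2: A + 6 = 2 ⇒ A = -4.
So T(n) = 6 - 4 \cdot 2^{n}.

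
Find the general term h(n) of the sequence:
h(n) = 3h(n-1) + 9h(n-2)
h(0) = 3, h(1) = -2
Characteristic equation: x² - 3x - 9 = 0.
Discriminant Δ = (3)² + 4·(9) = 45.
Roots r₁,₂ = (3 ± √45)/2, so r₁ = \frac{3}{2} + \frac{3 \sqrt{5}}{2}, r₂ = \frac{3}{2} - \frac{3 \sqrt{5}}{2}.
General solution: h(n) = A·r₁^n + B·r₂^n.
From the initial conditions, A + B = 3 and r₁A + r₂B = -2.
Since r₁ - r₂ = √45: A = (-2 - (3)r₂)/√45 = \frac{3}{2} - \frac{13 \sqrt{5}}{30}, and B = 3 - A = \frac{13 \sqrt{5}}{30} + \frac{3}{2}.
So h(n) = \left(\frac{3}{2} - \frac{13 \sqrt{5}}{30}\right)\left(\frac{3}{2} + \frac{3 \sqrt{5}}{2}\right)^n + \left(\frac{13 \sqrt{5}}{30} + \frac{3}{2}\right)\left(\frac{3}{2} - \frac{3 \sqrt{5}}{2}\right)^n.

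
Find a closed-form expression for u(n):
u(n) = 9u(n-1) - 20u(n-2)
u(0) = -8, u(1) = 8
Characteristic equation: x² - 9x + 20 = 0, which factors as (x - (4))(x - (5)) = 0.
Roots r₁ = 4, r₂ = 5 (distinct).
General solution: u(n) = A·(4)^n + B·(5)^n.
From u(0) = -8: A + B = -8.
From u(1) = 8: 4A + 5B = 8.
Solving: A = -48, B = 40.
So u(n) = - 48 \cdot 4^{n} + 40 \cdot 5^{n}.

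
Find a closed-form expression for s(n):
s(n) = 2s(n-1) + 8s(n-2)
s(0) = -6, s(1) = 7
Characteristic equation: x² - 2x - 8 = 0, which factors as (x - (4))(x - (-2)) = 0.
Roots r₁ = 4, r₂ = -2 (distinct).
General solution: s(n) = A·(4)^n + B·(-2)^n.
From s(0) = -6: A + B = -6.
From s(1) = 7: 4A - 2B = 7.
Solving: A = - \frac{5}{6}, B = - \frac{31}{6}.
So s(n) = - \frac{31 \left(-2\right)^{n}}{6} - \frac{5 \cdot 4^{n}}{6}.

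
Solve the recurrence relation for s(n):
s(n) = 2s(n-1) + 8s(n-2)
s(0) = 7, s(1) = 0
Characteristic equation: x² - 2x - 8 = 0, which factors as (x - (-2))(x - (4)) = 0.
Roots r₁ = -2, r₂ = 4 (distinct).
General solution: s(n) = A·(-2)^n + B·(4)^n.
From s(0) = 7: A + B = 7.
From s(1) = 0: -2A + 4B = 0.
Solving: A = \frac{14}{3}, B = \frac{7}{3}.
So s(n) = \frac{14 \left(-2\right)^{n}}{3} + \frac{7 \cdot 4^{n}}{3}.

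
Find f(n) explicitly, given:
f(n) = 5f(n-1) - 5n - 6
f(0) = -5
First-order linear with linear forcing.
Homogeneous solution: f_h(n) = A·(5)^n.
Try particular f_p(n) = pn + q. Substituting:
  pn + q = 5(p(n-1) + q) - 5n - 6.
Matching the n-coefficient: p = 5p - 5 ⇒ p = \frac{5}{4}.
Matching constants: q = -5p + 5q - 6 ⇒ q = \frac{49}{16}.
General: f(n) = A·(5)^n + \frac{5 n}{4} + \frac{49}{16}.
Apply f(0) = -5: A + \frac{49}{16} = -5 ⇒ A = - \frac{129}{16}.
So f(n) = - \frac{129 \cdot 5^{n}}{16} + \frac{5 n}{4} + \frac{49}{16}.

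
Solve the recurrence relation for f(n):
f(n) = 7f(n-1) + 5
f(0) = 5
First-order linear non-homogeneous.
Homogeneous solution: f_h(n) = A·(7)^n.
Try constant particular solution f_p = K: K = 7K + 5 ⇒ K = - \frac{5}{6}.
General: f(n) = A·(7)^n - \frac{5}{6}.
Apply f(0) = 5: A - \frac{5}{6} = 5 ⇒ A = \frac{35}{6}.
So f(n) = \frac{35 \cdot 7^{n}}{6} - \frac{5}{6}.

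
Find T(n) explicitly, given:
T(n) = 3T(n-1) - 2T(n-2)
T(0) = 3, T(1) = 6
Characteristic equation: x² - 3x + 2 = 0, which factors as (x - (1))(x - (2)) = 0.
Roots r₁ = 1, r₂ = 2 (distinct).
General solution: T(n) = A·(1)^n + B·(2)^n.
From T(0) = 3: A + B = 3.
From T(1) = 6: A + 2B = 6.
Solving: A = 0, B = 3.
So T(n) = 3 \cdot 2^{n}.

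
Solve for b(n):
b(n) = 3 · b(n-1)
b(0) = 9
Pure geometric recurrence with ratio 3.
By induction b(n) = b(0) · (3)^n = 9 \cdot 3^{n}.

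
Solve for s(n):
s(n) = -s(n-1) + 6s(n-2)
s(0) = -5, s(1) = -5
Characteristic equation: x² + x - 6 = 0, which factors as (x - (-3))(x - (2)) = 0.
Roots r₁ = -3, r₂ = 2 (distinct).
General solution: s(n) = A·(-3)^n + B·(2)^n.
From s(0) = -5: A + B = -5.
From s(1) = -5: -3A + 2B = -5.
Solving: A = -1, B = -4.
So s(n) = - \left(-3\right)^{n} - 4 \cdot 2^{n}.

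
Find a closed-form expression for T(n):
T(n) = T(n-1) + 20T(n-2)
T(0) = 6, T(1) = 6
Characteristic equation: x² - x - 20 = 0, which factors as (x - (-4))(x - (5)) = 0.
Roots r₁ = -4, r₂ = 5 (distinct).
General solution: T(n) = A·(-4)^n + B·(5)^n.
From T(0) = 6: A + B = 6.
From T(1) = 6: -4A + 5B = 6.
Solving: A = \frac{8}{3}, B = \frac{10}{3}.
So T(n) = \frac{8 \left(-4\right)^{n}}{3} + \frac{10 \cdot 5^{n}}{3}.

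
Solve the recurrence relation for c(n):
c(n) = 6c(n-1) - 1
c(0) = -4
First-order linear non-homogeneous.
Homogeneous solution: c_h(n) = A·(6)^n.
Try constant particular solution c_p = K: K = 6K - 1 ⇒ K = \frac{1}{5}.
General: c(n) = A·(6)^n + \frac{1}{5}.
Apply c(0) = -4: A + \frac{1}{5} = -4 ⇒ A = - \frac{21}{5}.
So c(n) = \frac{1}{5} - \frac{21 \cdot 6^{n}}{5}.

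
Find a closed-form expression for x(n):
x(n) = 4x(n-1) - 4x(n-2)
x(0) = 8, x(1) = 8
Characteristic equation: x² - 4x + 4 = 0, which is (x - (2))².
Repeated root r = 2.
General solution: x(n) = (A + Bn)·(2)^n.
From x(0) = 8: A = 8.
From x(1) = 8: (A + B)·(2) = 8 ⇒ B = -4.
So x(n) = \left(8 - 4 n\right) \cdot (2)^n.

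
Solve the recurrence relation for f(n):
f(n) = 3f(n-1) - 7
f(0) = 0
First-order linear non-homogeneous.
Homogeneous solution: f_h(n) = A·(3)^n.
Try constant particular solution f_p = K: K = 3K - 7 ⇒ K = \frac{7}{2}.
General: f(n) = A·(3)^n + \frac{7}{2}.
Apply f(0) = 0: A + \frac{7}{2} = 0 ⇒ A = - \frac{7}{2}.
So f(n) = \frac{7}{2} - \frac{7 \cdot 3^{n}}{2}.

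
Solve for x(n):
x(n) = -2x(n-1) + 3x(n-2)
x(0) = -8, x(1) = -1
Characteristic equation: x² + 2x - 3 = 0, which factors as (x - (-3))(x - (1)) = 0.
Roots r₁ = -3, r₂ = 1 (distinct).
General solution: x(n) = A·(-3)^n + B·(1)^n.
From x(0) = -8: A + B = -8.
From x(1) = -1: -3A + B = -1.
Solving: A = - \frac{7}{4}, B = - \frac{25}{4}.
So x(n) = - \frac{7 \left(-3\right)^{n}}{4} - \frac{25}{4}.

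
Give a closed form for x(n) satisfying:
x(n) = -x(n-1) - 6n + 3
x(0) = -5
First-order linear with linear forcing.
Homogeneous solution: x_h(n) = A·(-1)^n.
Try particular x_p(n) = pn + q. Substituting:
  pn + q = -(p(n-1) + q) - 6n + 3.
Matching the n-coefficient: p = -p - 6 ⇒ p = -3.
Matching constants: q = p - q + 3 ⇒ q = 0.
General: x(n) = A·(-1)^n - 3 n + 0.
Apply x(0) = -5: A + 0 = -5 ⇒ A = -5.
So x(n) = - 5 \left(-1\right)^{n} - 3 n.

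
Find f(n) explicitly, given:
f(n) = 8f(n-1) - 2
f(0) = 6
First-order linear non-homogeneous.
Homogeneous solution: f_h(n) = A·(8)^n.
Try constant particular solution f_p = K: K = 8K - 2 ⇒ K = \frac{2}{7}.
General: f(n) = A·(8)^n + \frac{2}{7}.
Apply f(0) = 6: A + \frac{2}{7} = 6 ⇒ A = \frac{40}{7}.
So f(n) = \frac{40 \cdot 8^{n}}{7} + \frac{2}{7}.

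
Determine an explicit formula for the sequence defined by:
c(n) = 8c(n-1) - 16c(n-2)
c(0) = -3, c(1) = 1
Characteristic equation: x² - 8x + 16 = 0, which is (x - (4))².
Repeated root r = 4.
General solution: c(n) = (A + Bn)·(4)^n.
From c(0) = -3: A = -3.
From c(1) = 1: (A + B)·(4) = 1 ⇒ B = \frac{13}{4}.
So c(n) = \left(\frac{13 n}{4} - 3\right) \cdot (4)^n.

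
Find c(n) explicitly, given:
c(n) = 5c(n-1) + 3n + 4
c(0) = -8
First-order linear with linear forcing.
Homogeneous solution: c_h(n) = A·(5)^n.
Try particular c_p(n) = pn + q. Substituting:
  pn + q = 5(p(n-1) + q) + 3n + 4.
Matching the n-coefficient: p = 5p + 3 ⇒ p = - \frac{3}{4}.
Matching constants: q = -5p + 5q + 4 ⇒ q = - \frac{31}{16}.
General: c(n) = A·(5)^n - \frac{3 n}{4} - \frac{31}{16}.
Apply c(0) = -8: A - \frac{31}{16} = -8 ⇒ A = - \frac{97}{16}.
So c(n) = - \frac{97 \cdot 5^{n}}{16} - \frac{3 n}{4} - \frac{31}{16}.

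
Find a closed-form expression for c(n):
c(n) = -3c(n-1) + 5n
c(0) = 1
First-order linear with linear forcing.
Homogeneous solution: c_h(n) = A·(-3)^n.
Try particular c_p(n) = pn + q. Substituting:
  pn + q = -3(p(n-1) + q) + 5n.
Matching the n-coefficient: p = -3p + 5 ⇒ p = \frac{5}{4}.
Matching constants: q = 3p - 3q ⇒ q = \frac{15}{16}.
General: c(n) = A·(-3)^n + \frac{5 n}{4} + \frac{15}{16}.
Apply c(0) = 1: A + \frac{15}{16} = 1 ⇒ A = \frac{1}{16}.
So c(n) = \frac{\left(-3\right)^{n}}{16} + \frac{5 n}{4} + \frac{15}{16}.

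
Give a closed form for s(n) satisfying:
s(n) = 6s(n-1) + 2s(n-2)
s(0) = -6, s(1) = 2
Characteristic equation: x² - 6x - 2 = 0.
Discriminant Δ = (6)² + 4·(2) = 44.
Roots r₁,₂ = (6 ± √44)/2, so r₁ = 3 + \sqrt{11}, r₂ = 3 - \sqrt{11}.
General solution: s(n) = A·r₁^n + B·r₂^n.
From the initial conditions, A + B = -6 and r₁A + r₂B = 2.
Since r₁ - r₂ = √44: A = (2 - (-6)r₂)/√44 = -3 + \frac{10 \sqrt{11}}{11}, and B = -6 - A = - \frac{10 \sqrt{11}}{11} - 3.
So s(n) = \left(-3 + \frac{10 \sqrt{11}}{11}\right)\left(3 + \sqrt{11}\right)^n + \left(- \frac{10 \sqrt{11}}{11} - 3\right)\left(3 - \sqrt{11}\right)^n.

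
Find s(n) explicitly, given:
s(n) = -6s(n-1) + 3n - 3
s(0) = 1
First-order linear with linear forcing.
Homogeneous solution: s_h(n) = A·(-6)^n.
Try particular s_p(n) = pn + q. Substituting:
  pn + q = -6(p(n-1) + q) + 3n - 3.
Matching the n-coefficient: p = -6p + 3 ⇒ p = \frac{3}{7}.
Matching constants: q = 6p - 6q - 3 ⇒ q = - \frac{3}{49}.
General: s(n) = A·(-6)^n + \frac{3 n}{7} - \frac{3}{49}.
Apply s(0) = 1: A - \frac{3}{49} = 1 ⇒ A = \frac{52}{49}.
So s(n) = \frac{52 \left(-6\right)^{n}}{49} + \frac{3 n}{7} - \frac{3}{49}.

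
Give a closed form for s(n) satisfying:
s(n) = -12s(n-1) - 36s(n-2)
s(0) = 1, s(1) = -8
Characteristic equation: x² + 12x + 36 = 0, which is (x - (-6))².
Repeated root r = -6.
General solution: s(n) = (A + Bn)·(-6)^n.
From s(0) = 1: A = 1.
From s(1) = -8: (A + B)·(-6) = -8 ⇒ B = \frac{1}{3}.
So s(n) = \left(\frac{n}{3} + 1\right) \cdot (-6)^n.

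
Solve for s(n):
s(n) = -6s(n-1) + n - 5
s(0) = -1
First-order linear with linear forcing.
Homogeneous solution: s_h(n) = A·(-6)^n.
Try particular s_p(n) = pn + q. Substituting:
  pn + q = -6(p(n-1) + q) + n - 5.
Matching the n-coefficient: p = -6p + 1 ⇒ p = \frac{1}{7}.
Matching constants: q = 6p - 6q - 5 ⇒ q = - \frac{29}{49}.
General: s(n) = A·(-6)^n + \frac{n}{7} - \frac{29}{49}.
Apply s(0) = -1: A - \frac{29}{49} = -1 ⇒ A = - \frac{20}{49}.
So s(n) = - \frac{20 \left(-6\right)^{n}}{49} + \frac{n}{7} - \frac{29}{49}.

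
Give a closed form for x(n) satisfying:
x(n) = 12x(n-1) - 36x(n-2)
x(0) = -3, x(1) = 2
Characteristic equation: x² - 12x + 36 = 0, which is (x - (6))².
Repeated root r = 6.
General solution: x(n) = (A + Bn)·(6)^n.
From x(0) = -3: A = -3.
From x(1) = 2: (A + B)·(6) = 2 ⇒ B = \frac{10}{3}.
So x(n) = \left(\frac{10 n}{3} - 3\right) \cdot (6)^n.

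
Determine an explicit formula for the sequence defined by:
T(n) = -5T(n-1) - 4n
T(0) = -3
First-order linear with linear forcing.
Homogeneous solution: T_h(n) = A·(-5)^n.
Try particular T_p(n) = pn + q. Substituting:
  pn + q = -5(p(n-1) + q) - 4n.
Matching the n-coefficient: p = -5p - 4 ⇒ p = - \frac{2}{3}.
Matching constants: q = 5p - 5q ⇒ q = - \frac{5}{9}.
General: T(n) = A·(-5)^n - \frac{2 n}{3} - \frac{5}{9}.
Apply T(0) = -3: A - \frac{5}{9} = -3 ⇒ A = - \frac{22}{9}.
So T(n) = - \frac{22 \left(-5\right)^{n}}{9} - \frac{2 n}{3} - \frac{5}{9}.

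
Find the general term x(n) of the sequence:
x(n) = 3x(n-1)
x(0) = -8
This is a homogeneous first-order recurrence with ratio 3.
By induction x(n) = x(0) · (3)^n = - 8 \cdot 3^{n}.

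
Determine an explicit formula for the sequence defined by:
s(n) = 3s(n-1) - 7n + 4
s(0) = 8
First-order linear with linear forcing.
Homogeneous solution: s_h(n) = A·(3)^n.
Try particular s_p(n) = pn + q. Substituting:
  pn + q = 3(p(n-1) + q) - 7n + 4.
Matching the n-coefficient: p = 3p - 7 ⇒ p = \frac{7}{2}.
Matching constants: q = -3p + 3q + 4 ⇒ q = \frac{13}{4}.
General: s(n) = A·(3)^n + \frac{7 n}{2} + \frac{13}{4}.
Apply s(0) = 8: A + \frac{13}{4} = 8 ⇒ A = \frac{19}{4}.
So s(n) = \frac{19 \cdot 3^{n}}{4} + \frac{7 n}{2} + \frac{13}{4}.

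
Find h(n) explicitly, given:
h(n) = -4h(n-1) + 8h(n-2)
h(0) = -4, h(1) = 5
Characteristic equation: x² + 4x - 8 = 0.
Discriminant Δ = (-4)² + 4·(8) = 48.
Roots r₁,₂ = (-4 ± √48)/2, so r₁ = -2 + 2 \sqrt{3}, r₂ = - 2 \sqrt{3} - 2.
General solution: h(n) = A·r₁^n + B·r₂^n.
From the initial conditions, A + B = -4 and r₁A + r₂B = 5.
Since r₁ - r₂ = √48: A = (5 - (-4)r₂)/√48 = -2 - \frac{\sqrt{3}}{4}, and B = -4 - A = -2 + \frac{\sqrt{3}}{4}.
So h(n) = \left(-2 - \frac{\sqrt{3}}{4}\right)\left(-2 + 2 \sqrt{3}\right)^n + \left(-2 + \frac{\sqrt{3}}{4}\right)\left(- 2 \sqrt{3} - 2\right)^n.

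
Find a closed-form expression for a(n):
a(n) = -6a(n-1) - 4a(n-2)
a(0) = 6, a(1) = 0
Characteristic equation: x² + 6x + 4 = 0.
Discriminant Δ = (-6)² + 4·(-4) = 20.
Roots r₁,₂ = (-6 ± √20)/2, so r₁ = -3 + \sqrt{5}, r₂ = -3 - \sqrt{5}.
General solution: a(n) = A·r₁^n + B·r₂^n.
From the initial conditions, A + B = 6 and r₁A + r₂B = 0.
Since r₁ - r₂ = √20: A = (0 - (6)r₂)/√20 = 3 + \frac{9 \sqrt{5}}{5}, and B = 6 - A = 3 - \frac{9 \sqrt{5}}{5}.
So a(n) = \left(3 + \frac{9 \sqrt{5}}{5}\right)\left(-3 + \sqrt{5}\right)^n + \left(3 - \frac{9 \sqrt{5}}{5}\right)\left(-3 - \sqrt{5}\right)^n.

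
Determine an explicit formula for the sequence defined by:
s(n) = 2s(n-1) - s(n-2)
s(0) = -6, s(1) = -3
Characteristic equation: x² - 2x + 1 = 0, which is (x - (1))².
Repeated root r = 1.
General solution: s(n) = (A + Bn)·(1)^n.
From s(0) = -6: A = -6.
From s(1) = -3: (A + B)·(1) = -3 ⇒ B = 3.
So s(n) = \left(3 n - 6\right) \cdot (1)^n.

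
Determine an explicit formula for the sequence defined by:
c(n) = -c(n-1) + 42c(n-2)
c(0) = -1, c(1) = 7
Characteristic equation: x² + x - 42 = 0, which factors as (x - (6))(x - (-7)) = 0.
Roots r₁ = 6, r₂ = -7 (distinct).
General solution: c(n) = A·(6)^n + B·(-7)^n.
From c(0) = -1: A + B = -1.
From c(1) = 7: 6A - 7B = 7.
Solving: A = 0, B = -1.
So c(n) = - \left(-7\right)^{n}.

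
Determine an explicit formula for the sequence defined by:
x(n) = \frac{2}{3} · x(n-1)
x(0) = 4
Pure geometric recurrence with ratio \frac{2}{3}.
By induction x(n) = x(0) · (\frac{2}{3})^n = 4 \left(\frac{2}{3}\right)^{n}.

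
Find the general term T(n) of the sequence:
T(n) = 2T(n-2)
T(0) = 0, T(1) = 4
Characteristic equation: x² - 2 = 0.
Discriminant Δ = (0)² + 4·(2) = 8.
Roots r₁,₂ = (0 ± √8)/2, so r₁ = \sqrt{2}, r₂ = - \sqrt{2}.
General solution: T(n) = A·r₁^n + B·r₂^n.
From the initial conditions, A + B = 0 and r₁A + r₂B = 4.
Since r₁ - r₂ = √8: A = (4 - (0)r₂)/√8 = \sqrt{2}, and B = 0 - A = - \sqrt{2}.
So T(n) = \left(\sqrt{2}\right)\left(\sqrt{2}\right)^n + \left(- \sqrt{2}\right)\left(- \sqrt{2}\right)^n.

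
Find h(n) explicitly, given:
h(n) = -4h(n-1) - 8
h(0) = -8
First-order linear non-homogeneous.
Homogeneous solution: h_h(n) = A·(-4)^n.
Try constant particular solution h_p = K: K = -4K - 8 ⇒ K = - \frac{8}{5}.
General: h(n) = A·(-4)^n - \frac{8}{5}.
Apply h(0) = -8: A - \frac{8}{5} = -8 ⇒ A = - \frac{32}{5}.
So h(n) = - \frac{32 \left(-4\right)^{n}}{5} - \frac{8}{5}.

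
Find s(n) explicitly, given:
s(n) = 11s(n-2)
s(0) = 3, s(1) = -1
Characteristic equation: x² - 11 = 0.
Discriminant Δ = (0)² + 4·(11) = 44.
Roots r₁,₂ = (0 ± √44)/2, so r₁ = \sqrt{11}, r₂ = - \sqrt{11}.
General solution: s(n) = A·r₁^n + B·r₂^n.
From the initial conditions, A + B = 3 and r₁A + r₂B = -1.
Since r₁ - r₂ = √44: A = (-1 - (3)r₂)/√44 = \frac{3}{2} - \frac{\sqrt{11}}{22}, and B = 3 - A = \frac{\sqrt{11}}{22} + \frac{3}{2}.
So s(n) = \left(\frac{3}{2} - \frac{\sqrt{11}}{22}\right)\left(\sqrt{11}\right)^n + \left(\frac{\sqrt{11}}{22} + \frac{3}{2}\right)\left(- \sqrt{11}\right)^n.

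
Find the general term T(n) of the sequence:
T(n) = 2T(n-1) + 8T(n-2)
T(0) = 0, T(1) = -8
Characteristic equation: x² - 2x - 8 = 0, which factors as (x - (4))(x - (-2)) = 0.
Roots r₁ = 4, r₂ = -2 (distinct).
General solution: T(n) = A·(4)^n + B·(-2)^n.
From T(0) = 0: A + B = 0.
From T(1) = -8: 4A - 2B = -8.
Solving: A = - \frac{4}{3}, B = \frac{4}{3}.
So T(n) = \frac{4 \left(-2\right)^{n}}{3} - \frac{4 \cdot 4^{n}}{3}.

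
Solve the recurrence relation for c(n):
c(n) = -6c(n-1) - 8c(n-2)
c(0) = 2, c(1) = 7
Characteristic equation: x² + 6x + 8 = 0, which factors as (x - (-4))(x - (-2)) = 0.
Roots r₁ = -4, r₂ = -2 (distinct).
General solution: c(n) = A·(-4)^n + B·(-2)^n.
From c(0) = 2: A + B = 2.
From c(1) = 7: -4A - 2B = 7.
Solving: A = - \frac{11}{2}, B = \frac{15}{2}.
So c(n) = \frac{15 \left(-2\right)^{n}}{2} - \frac{11 \left(-4\right)^{n}}{2}.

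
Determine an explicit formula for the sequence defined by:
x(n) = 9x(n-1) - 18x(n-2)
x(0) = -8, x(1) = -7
Characteristic equation: x² - 9x + 18 = 0, which factors as (x - (6))(x - (3)) = 0.
Roots r₁ = 6, r₂ = 3 (distinct).
General solution: x(n) = A·(6)^n + B·(3)^n.
From x(0) = -8: A + B = -8.
From x(1) = -7: 6A + 3B = -7.
Solving: A = \frac{17}{3}, B = - \frac{41}{3}.
So x(n) = - \frac{41 \cdot 3^{n}}{3} + \frac{17 \cdot 6^{n}}{3}.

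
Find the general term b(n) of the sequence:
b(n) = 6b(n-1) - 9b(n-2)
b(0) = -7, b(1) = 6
Characteristic equation: x² - 6x + 9 = 0, which is (x - (3))².
Repeated root r = 3.
General solution: b(n) = (A + Bn)·(3)^n.
From b(0) = -7: A = -7.
From b(1) = 6: (A + B)·(3) = 6 ⇒ B = 9.
So b(n) = \left(9 n - 7\right) \cdot (3)^n.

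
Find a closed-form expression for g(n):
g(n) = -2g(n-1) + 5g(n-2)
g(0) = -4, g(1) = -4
Characteristic equation: x² + 2x - 5 = 0.
Discriminant Δ = (-2)² + 4·(5) = 24.
Roots r₁,₂ = (-2 ± √24)/2, so r₁ = -1 + \sqrt{6}, r₂ = - \sqrt{6} - 1.
General solution: g(n) = A·r₁^n + B·r₂^n.
From the initial conditions, A + B = -4 and r₁A + r₂B = -4.
Since r₁ - r₂ = √24: A = (-4 - (-4)r₂)/√24 = -2 - \frac{2 \sqrt{6}}{3}, and B = -4 - A = -2 + \frac{2 \sqrt{6}}{3}.
So g(n) = \left(-2 - \frac{2 \sqrt{6}}{3}\right)\left(-1 + \sqrt{6}\right)^n + \left(-2 + \frac{2 \sqrt{6}}{3}\right)\left(- \sqrt{6} - 1\right)^n.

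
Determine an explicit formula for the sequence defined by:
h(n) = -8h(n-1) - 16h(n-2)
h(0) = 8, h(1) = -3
Characteristic equation: x² + 8x + 16 = 0, which is (x - (-4))².
Repeated root r = -4.
General solution: h(n) = (A + Bn)·(-4)^n.
From h(0) = 8: A = 8.
From h(1) = -3: (A + B)·(-4) = -3 ⇒ B = - \frac{29}{4}.
So h(n) = \left(8 - \frac{29 n}{4}\right) \cdot (-4)^n.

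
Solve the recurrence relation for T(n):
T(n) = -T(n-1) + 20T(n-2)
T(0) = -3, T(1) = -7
Characteristic equation: x² + x - 20 = 0, which factors as (x - (4))(x - (-5)) = 0.
Roots r₁ = 4, r₂ = -5 (distinct).
General solution: T(n) = A·(4)^n + B·(-5)^n.
From T(0) = -3: A + B = -3.
From T(1) = -7: 4A - 5B = -7.
Solving: A = - \frac{22}{9}, B = - \frac{5}{9}.
So T(n) = - \frac{5 \left(-5\right)^{n}}{9} - \frac{22 \cdot 4^{n}}{9}.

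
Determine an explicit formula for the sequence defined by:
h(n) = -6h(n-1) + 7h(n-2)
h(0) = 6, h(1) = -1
Characteristic equation: x² + 6x - 7 = 0, which factors as (x - (-7))(x - (1)) = 0.
Roots r₁ = -7, r₂ = 1 (distinct).
General solution: h(n) = A·(-7)^n + B·(1)^n.
From h(0) = 6: A + B = 6.
From h(1) = -1: -7A + B = -1.
Solving: A = \frac{7}{8}, B = \frac{41}{8}.
So h(n) = \frac{7 \left(-7\right)^{n}}{8} + \frac{41}{8}.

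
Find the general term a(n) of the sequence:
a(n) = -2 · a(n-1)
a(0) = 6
Pure geometric recurrence with ratio -2.
By induction a(n) = a(0) · (-2)^n = 6 \left(-2\right)^{n}.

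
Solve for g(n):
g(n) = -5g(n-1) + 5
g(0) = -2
First-order linear non-homogeneous.
Homogeneous solution: g_h(n) = A·(-5)^n.
Try constant particular solution g_p = K: K = -5K + 5 ⇒ K = \frac{5}{6}.
General: g(n) = A·(-5)^n + \frac{5}{6}.
Apply g(0) = -2: A + \frac{5}{6} = -2 ⇒ A = - \frac{17}{6}.
So g(n) = \frac{5}{6} - \frac{17 \left(-5\right)^{n}}{6}.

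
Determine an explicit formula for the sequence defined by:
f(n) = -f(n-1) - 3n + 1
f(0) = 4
First-order linear with linear forcing.
Homogeneous solution: f_h(n) = A·(-1)^n.
Try particular f_p(n) = pn + q. Substituting:
  pn + q = -(p(n-1) + q) - 3n + 1.
Matching the n-coefficient: p = -p - 3 ⇒ p = - \frac{3}{2}.
Matching constants: q = p - q + 1 ⇒ q = - \frac{1}{4}.
General: f(n) = A·(-1)^n - \frac{3 n}{2} - \frac{1}{4}.
Apply f(0) = 4: A - \frac{1}{4} = 4 ⇒ A = \frac{17}{4}.
So f(n) = \frac{17 \left(-1\right)^{n}}{4} - \frac{3 n}{2} - \frac{1}{4}.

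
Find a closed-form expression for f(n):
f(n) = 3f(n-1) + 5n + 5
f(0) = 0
First-order linear with linear forcing.
Homogeneous solution: f_h(n) = A·(3)^n.
Try particular f_p(n) = pn + q. Substituting:
  pn + q = 3(p(n-1) + q) + 5n + 5.
Matching the n-coefficient: p = 3p + 5 ⇒ p = - \frac{5}{2}.
Matching constants: q = -3p + 3q + 5 ⇒ q = - \frac{25}{4}.
General: f(n) = A·(3)^n - \frac{5 n}{2} - \frac{25}{4}.
Apply f(0) = 0: A - \frac{25}{4} = 0 ⇒ A = \frac{25}{4}.
So f(n) = \frac{25 \cdot 3^{n}}{4} - \frac{5 n}{2} - \frac{25}{4}.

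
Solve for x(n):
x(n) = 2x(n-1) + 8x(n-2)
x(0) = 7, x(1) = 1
Characteristic equation: x² - 2x - 8 = 0, which factors as (x - (-2))(x - (4)) = 0.
Roots r₁ = -2, r₂ = 4 (distinct).
General solution: x(n) = A·(-2)^n + B·(4)^n.
From x(0) = 7: A + B = 7.
From x(1) = 1: -2A + 4B = 1.
Solving: A = \frac{9}{2}, B = \frac{5}{2}.
So x(n) = \frac{9 \left(-2\right)^{n}}{2} + \frac{5 \cdot 4^{n}}{2}.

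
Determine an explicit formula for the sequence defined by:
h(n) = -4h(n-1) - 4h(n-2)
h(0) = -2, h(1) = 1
Characteristic equation: x² + 4x + 4 = 0, which is (x - (-2))².
Repeated root r = -2.
General solution: h(n) = (A + Bn)·(-2)^n.
From h(0) = -2: A = -2.
From h(1) = 1: (A + B)·(-2) = 1 ⇒ B = \frac{3}{2}.
So h(n) = \left(\frac{3 n}{2} - 2\right) \cdot (-2)^n.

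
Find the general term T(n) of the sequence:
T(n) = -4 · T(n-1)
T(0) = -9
Pure geometric recurrence with ratio -4.
By induction T(n) = T(0) · (-4)^n = - 9 \left(-4\right)^{n}.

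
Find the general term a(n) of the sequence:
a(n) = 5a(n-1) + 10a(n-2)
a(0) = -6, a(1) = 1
Characteristic equation: x² - 5x - 10 = 0.
Discriminant Δ = (5)² + 4·(10) = 65.
Roots r₁,₂ = (5 ± √65)/2, so r₁ = \frac{5}{2} + \frac{\sqrt{65}}{2}, r₂ = \frac{5}{2} - \frac{\sqrt{65}}{2}.
General solution: a(n) = A·r₁^n + B·r₂^n.
From the initial conditions, A + B = -6 and r₁A + r₂B = 1.
Since r₁ - r₂ = √65: A = (1 - (-6)r₂)/√65 = -3 + \frac{16 \sqrt{65}}{65}, and B = -6 - A = -3 - \frac{16 \sqrt{65}}{65}.
So a(n) = \left(-3 + \frac{16 \sqrt{65}}{65}\right)\left(\frac{5}{2} + \frac{\sqrt{65}}{2}\right)^n + \left(-3 - \frac{16 \sqrt{65}}{65}\right)\left(\frac{5}{2} - \frac{\sqrt{65}}{2}\right)^n.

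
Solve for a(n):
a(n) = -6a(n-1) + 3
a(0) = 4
First-order linear non-homogeneous.
Homogeneous solution: a_h(n) = A·(-6)^n.
Try constant particular solution a_p = K: K = -6K + 3 ⇒ K = \frac{3}{7}.
General: a(n) = A·(-6)^n + \frac{3}{7}.
Apply a(0) = 4: A + \frac{3}{7} = 4 ⇒ A = \frac{25}{7}.
So a(n) = \frac{25 \left(-6\right)^{n}}{7} + \frac{3}{7}.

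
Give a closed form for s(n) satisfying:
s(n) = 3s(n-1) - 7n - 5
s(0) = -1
First-order linear with linear forcing.
Homogeneous solution: s_h(n) = A·(3)^n.
Try particular s_p(n) = pn + q. Substituting:
  pn + q = 3(p(n-1) + q) - 7n - 5.
Matching the n-coefficient: p = 3p - 7 ⇒ p = \frac{7}{2}.
Matching constants: q = -3p + 3q - 5 ⇒ q = \frac{31}{4}.
General: s(n) = A·(3)^n + \frac{7 n}{2} + \frac{31}{4}.
Apply s(0) = -1: A + \frac{31}{4} = -1 ⇒ A = - \frac{35}{4}.
So s(n) = - \frac{35 \cdot 3^{n}}{4} + \frac{7 n}{2} + \frac{31}{4}.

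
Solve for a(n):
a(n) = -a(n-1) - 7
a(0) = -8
First-order linear non-homogeneous.
Homogeneous solution: a_h(n) = A·(-1)^n.
Try constant particular solution a_p = K: K = -K - 7 ⇒ K = - \frac{7}{2}.
General: a(n) = A·(-1)^n - \frac{7}{2}.
Apply a(0) = -8: A - \frac{7}{2} = -8 ⇒ A = - \frac{9}{2}.
So a(n) = - \frac{9 \left(-1\right)^{n}}{2} - \frac{7}{2}.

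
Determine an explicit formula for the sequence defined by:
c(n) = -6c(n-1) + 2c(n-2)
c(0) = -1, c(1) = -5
Characteristic equation: x² + 6x - 2 = 0.
Discriminant Δ = (-6)² + 4·(2) = 44.
Roots r₁,₂ = (-6 ± √44)/2, so r₁ = -3 + \sqrt{11}, r₂ = - \sqrt{11} - 3.
General solution: c(n) = A·r₁^n + B·r₂^n.
From the initial conditions, A + B = -1 and r₁A + r₂B = -5.
Since r₁ - r₂ = √44: A = (-5 - (-1)r₂)/√44 = - \frac{4 \sqrt{11}}{11} - \frac{1}{2}, and B = -1 - A = - \frac{1}{2} + \frac{4 \sqrt{11}}{11}.
So c(n) = \left(- \frac{4 \sqrt{11}}{11} - \frac{1}{2}\right)\left(-3 + \sqrt{11}\right)^n + \left(- \frac{1}{2} + \frac{4 \sqrt{11}}{11}\right)\left(- \sqrt{11} - 3\right)^n.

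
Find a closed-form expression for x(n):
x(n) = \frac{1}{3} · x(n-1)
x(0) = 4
Pure geometric recurrence with ratio \frac{1}{3}.
By induction x(n) = x(0) · (\frac{1}{3})^n = 4 \cdot 3^{- n}.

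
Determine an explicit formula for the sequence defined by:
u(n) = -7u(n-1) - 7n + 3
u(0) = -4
First-order linear with linear forcing.
Homogeneous solution: u_h(n) = A·(-7)^n.
Try particular u_p(n) = pn + q. Substituting:
  pn + q = -7(p(n-1) + q) - 7n + 3.
Matching the n-coefficient: p = -7p - 7 ⇒ p = - \frac{7}{8}.
Matching constants: q = 7p - 7q + 3 ⇒ q = - \frac{25}{64}.
General: u(n) = A·(-7)^n - \frac{7 n}{8} - \frac{25}{64}.
Apply u(0) = -4: A - \frac{25}{64} = -4 ⇒ A = - \frac{231}{64}.
So u(n) = - \frac{231 \left(-7\right)^{n}}{64} - \frac{7 n}{8} - \frac{25}{64}.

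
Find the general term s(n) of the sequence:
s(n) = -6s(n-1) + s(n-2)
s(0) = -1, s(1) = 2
Characteristic equation: x² + 6x - 1 = 0.
Discriminant Δ = (-6)² + 4·(1) = 40.
Roots r₁,₂ = (-6 ± √40)/2, so r₁ = -3 + \sqrt{10}, r₂ = - \sqrt{10} - 3.
General solution: s(n) = A·r₁^n + B·r₂^n.
From the initial conditions, A + B = -1 and r₁A + r₂B = 2.
Since r₁ - r₂ = √40: A = (2 - (-1)r₂)/√40 = - \frac{1}{2} - \frac{\sqrt{10}}{20}, and B = -1 - A = - \frac{1}{2} + \frac{\sqrt{10}}{20}.
So s(n) = \left(- \frac{1}{2} - \frac{\sqrt{10}}{20}\right)\left(-3 + \sqrt{10}\right)^n + \left(- \frac{1}{2} + \frac{\sqrt{10}}{20}\right)\left(- \sqrt{10} - 3\right)^n.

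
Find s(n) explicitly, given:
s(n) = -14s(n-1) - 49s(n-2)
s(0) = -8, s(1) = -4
Characteristic equation: x² + 14x + 49 = 0, which is (x - (-7))².
Repeated root r = -7.
General solution: s(n) = (A + Bn)·(-7)^n.
From s(0) = -8: A = -8.
From s(1) = -4: (A + B)·(-7) = -4 ⇒ B = \frac{60}{7}.
So s(n) = \left(\frac{60 n}{7} - 8\right) \cdot (-7)^n.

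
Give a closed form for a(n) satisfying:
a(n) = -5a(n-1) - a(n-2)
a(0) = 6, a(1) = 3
Characteristic equation: x² + 5x + 1 = 0.
Discriminant Δ = (-5)² + 4·(-1) = 21.
Roots r₁,₂ = (-5 ± √21)/2, so r₁ = - \frac{5}{2} + \frac{\sqrt{21}}{2}, r₂ = - \frac{5}{2} - \frac{\sqrt{21}}{2}.
General solution: a(n) = A·r₁^n + B·r₂^n.
From the initial conditions, A + B = 6 and r₁A + r₂B = 3.
Since r₁ - r₂ = √21: A = (3 - (6)r₂)/√21 = 3 + \frac{6 \sqrt{21}}{7}, and B = 6 - A = 3 - \frac{6 \sqrt{21}}{7}.
So a(n) = \left(3 + \frac{6 \sqrt{21}}{7}\right)\left(- \frac{5}{2} + \frac{\sqrt{21}}{2}\right)^n + \left(3 - \frac{6 \sqrt{21}}{7}\right)\left(- \frac{5}{2} - \frac{\sqrt{21}}{2}\right)^n.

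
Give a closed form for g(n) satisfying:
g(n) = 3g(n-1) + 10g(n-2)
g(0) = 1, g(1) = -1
Characteristic equation: x² - 3x - 10 = 0, which factors as (x - (-2))(x - (5)) = 0.
Roots r₁ = -2, r₂ = 5 (distinct).
General solution: g(n) = A·(-2)^n + B·(5)^n.
From g(0) = 1: A + B = 1.
From g(1) = -1: -2A + 5B = -1.
Solving: A = \frac{6}{7}, B = \frac{1}{7}.
So g(n) = \frac{6 \left(-2\right)^{n}}{7} + \frac{5^{n}}{7}.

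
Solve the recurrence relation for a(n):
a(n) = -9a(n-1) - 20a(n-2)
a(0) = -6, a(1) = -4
Characteristic equation: x² + 9x + 20 = 0, which factors as (x - (-4))(x - (-5)) = 0.
Roots r₁ = -4, r₂ = -5 (distinct).
General solution: a(n) = A·(-4)^n + B·(-5)^n.
From a(0) = -6: A + B = -6.
From a(1) = -4: -4A - 5B = -4.
Solving: A = -34, B = 28.
So a(n) = - 34 \left(-4\right)^{n} + 28 \left(-5\right)^{n}.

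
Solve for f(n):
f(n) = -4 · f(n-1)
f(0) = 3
Pure geometric recurrence with ratio -4.
By induction f(n) = f(0) · (-4)^n = 3 \left(-4\right)^{n}.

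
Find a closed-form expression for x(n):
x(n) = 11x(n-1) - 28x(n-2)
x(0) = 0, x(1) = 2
Characteristic equation: x² - 11x + 28 = 0, which factors as (x - (7))(x - (4)) = 0.
Roots r₁ = 7, r₂ = 4 (distinct).
General solution: x(n) = A·(7)^n + B·(4)^n.
From x(0) = 0: A + B = 0.
From x(1) = 2: 7A + 4B = 2.
Solving: A = \frac{2}{3}, B = - \frac{2}{3}.
So x(n) = - \frac{2 \cdot 4^{n}}{3} + \frac{2 \cdot 7^{n}}{3}.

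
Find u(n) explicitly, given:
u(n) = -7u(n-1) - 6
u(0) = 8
First-order linear non-homogeneous.
Homogeneous solution: u_h(n) = A·(-7)^n.
Try constant particular solution u_p = K: K = -7K - 6 ⇒ K = - \frac{3}{4}.
General: u(n) = A·(-7)^n - \frac{3}{4}.
Apply u(0) = 8: A - \frac{3}{4} = 8 ⇒ A = \frac{35}{4}.
So u(n) = \frac{35 \left(-7\right)^{n}}{4} - \frac{3}{4}.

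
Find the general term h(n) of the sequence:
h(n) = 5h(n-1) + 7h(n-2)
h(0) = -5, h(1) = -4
Characteristic equation: x² - 5x - 7 = 0.
Discriminant Δ = (5)² + 4·(7) = 53.
Roots r₁,₂ = (5 ± √53)/2, so r₁ = \frac{5}{2} + \frac{\sqrt{53}}{2}, r₂ = \frac{5}{2} - \frac{\sqrt{53}}{2}.
General solution: h(n) = A·r₁^n + B·r₂^n.
From the initial conditions, A + B = -5 and r₁A + r₂B = -4.
Since r₁ - r₂ = √53: A = (-4 - (-5)r₂)/√53 = - \frac{5}{2} + \frac{17 \sqrt{53}}{106}, and B = -5 - A = - \frac{5}{2} - \frac{17 \sqrt{53}}{106}.
So h(n) = \left(- \frac{5}{2} + \frac{17 \sqrt{53}}{106}\right)\left(\frac{5}{2} + \frac{\sqrt{53}}{2}\right)^n + \left(- \frac{5}{2} - \frac{17 \sqrt{53}}{106}\right)\left(\frac{5}{2} - \frac{\sqrt{53}}{2}\right)^n.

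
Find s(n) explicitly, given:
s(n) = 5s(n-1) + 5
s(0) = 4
First-order linear non-homogeneous.
Homogeneous solution: s_h(n) = A·(5)^n.
Try constant particular solution s_p = K: K = 5K + 5 ⇒ K = - \frac{5}{4}.
General: s(n) = A·(5)^n - \frac{5}{4}.
Apply s(0) = 4: A - \frac{5}{4} = 4 ⇒ A = \frac{21}{4}.
So s(n) = \frac{21 \cdot 5^{n}}{4} - \frac{5}{4}.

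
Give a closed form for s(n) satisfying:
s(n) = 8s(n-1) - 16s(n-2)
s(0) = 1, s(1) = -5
Characteristic equation: x² - 8x + 16 = 0, which is (x - (4))².
Repeated root r = 4.
General solution: s(n) = (A + Bn)·(4)^n.
From s(0) = 1: A = 1.
From s(1) = -5: (A + B)·(4) = -5 ⇒ B = - \frac{9}{4}.
So s(n) = \left(1 - \frac{9 n}{4}\right) \cdot (4)^n.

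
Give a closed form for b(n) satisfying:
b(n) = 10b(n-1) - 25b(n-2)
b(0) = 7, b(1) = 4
Characteristic equation: x² - 10x + 25 = 0, which is (x - (5))².
Repeated root r = 5.
General solution: b(n) = (A + Bn)·(5)^n.
From b(0) = 7: A = 7.
From b(1) = 4: (A + B)·(5) = 4 ⇒ B = - \frac{31}{5}.
So b(n) = \left(7 - \frac{31 n}{5}\right) \cdot (5)^n.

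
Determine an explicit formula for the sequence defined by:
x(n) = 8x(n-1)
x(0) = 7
This is a homogeneous first-order recurrence with ratio 8.
By induction x(n) = x(0) · (8)^n = 7 \cdot 8^{n}.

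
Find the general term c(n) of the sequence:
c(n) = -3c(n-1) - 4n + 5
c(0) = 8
First-order linear with linear forcing.
Homogeneous solution: c_h(n) = A·(-3)^n.
Try particular c_p(n) = pn + q. Substituting:
  pn + q = -3(p(n-1) + q) - 4n + 5.
Matching the n-coefficient: p = -3p - 4 ⇒ p = -1.
Matching constants: q = 3p - 3q + 5 ⇒ q = \frac{1}{2}.
General: c(n) = A·(-3)^n - n + \frac{1}{2}.
Apply c(0) = 8: A + \frac{1}{2} = 8 ⇒ A = \frac{15}{2}.
So c(n) = \frac{15 \left(-3\right)^{n}}{2} - n + \frac{1}{2}.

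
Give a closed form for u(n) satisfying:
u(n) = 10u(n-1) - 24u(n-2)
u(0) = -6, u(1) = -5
Characteristic equation: x² - 10x + 24 = 0, which factors as (x - (4))(x - (6)) = 0.
Roots r₁ = 4, r₂ = 6 (distinct).
General solution: u(n) = A·(4)^n + B·(6)^n.
From u(0) = -6: A + B = -6.
From u(1) = -5: 4A + 6B = -5.
Solving: A = - \frac{31}{2}, B = \frac{19}{2}.
So u(n) = - \frac{31 \cdot 4^{n}}{2} + \frac{19 \cdot 6^{n}}{2}.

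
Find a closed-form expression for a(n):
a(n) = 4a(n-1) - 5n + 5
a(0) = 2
First-order linear with linear forcing.
Homogeneous solution: a_h(n) = A·(4)^n.
Try particular a_p(n) = pn + q. Substituting:
  pn + q = 4(p(n-1) + q) - 5n + 5.
Matching the n-coefficient: p = 4p - 5 ⇒ p = \frac{5}{3}.
Matching constants: q = -4p + 4q + 5 ⇒ q = \frac{5}{9}.
General: a(n) = A·(4)^n + \frac{5 n}{3} + \frac{5}{9}.
Apply a(0) = 2: A + \frac{5}{9} = 2 ⇒ A = \frac{13}{9}.
So a(n) = \frac{13 \cdot 4^{n}}{9} + \frac{5 n}{3} + \frac{5}{9}.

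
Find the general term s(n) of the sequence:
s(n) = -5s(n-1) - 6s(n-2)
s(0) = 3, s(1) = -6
Characteristic equation: x² + 5x + 6 = 0, which factors as (x - (-3))(x - (-2)) = 0.
Roots r₁ = -3, r₂ = -2 (distinct).
General solution: s(n) = A·(-3)^n + B·(-2)^n.
From s(0) = 3: A + B = 3.
From s(1) = -6: -3A - 2B = -6.
Solving: A = 0, B = 3.
So s(n) = 3 \left(-2\right)^{n}.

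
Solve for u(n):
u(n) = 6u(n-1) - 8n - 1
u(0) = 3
First-order linear with linear forcing.
Homogeneous solution: u_h(n) = A·(6)^n.
Try particular u_p(n) = pn + q. Substituting:
  pn + q = 6(p(n-1) + q) - 8n - 1.
Matching the n-coefficient: p = 6p - 8 ⇒ p = \frac{8}{5}.
Matching constants: q = -6p + 6q - 1 ⇒ q = \frac{53}{25}.
General: u(n) = A·(6)^n + \frac{8 n}{5} + \frac{53}{25}.
Apply u(0) = 3: A + \frac{53}{25} = 3 ⇒ A = \frac{22}{25}.
So u(n) = \frac{22 \cdot 6^{n}}{25} + \frac{8 n}{5} + \frac{53}{25}.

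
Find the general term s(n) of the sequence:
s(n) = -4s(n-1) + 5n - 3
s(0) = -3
First-order linear with linear forcing.
Homogeneous solution: s_h(n) = A·(-4)^n.
Try particular s_p(n) = pn + q. Substituting:
  pn + q = -4(p(n-1) + q) + 5n - 3.
Matching the n-coefficient: p = -4p + 5 ⇒ p = 1.
Matching constants: q = 4p - 4q - 3 ⇒ q = \frac{1}{5}.
General: s(n) = A·(-4)^n + n + \frac{1}{5}.
Apply s(0) = -3: A + \frac{1}{5} = -3 ⇒ A = - \frac{16}{5}.
So s(n) = - \frac{16 \left(-4\right)^{n}}{5} + n + \frac{1}{5}.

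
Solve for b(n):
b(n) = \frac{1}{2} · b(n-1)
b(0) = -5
Pure geometric recurrence with ratio \frac{1}{2}.
By induction b(n) = b(0) · (\frac{1}{2})^n = - 5 \cdot 2^{- n}.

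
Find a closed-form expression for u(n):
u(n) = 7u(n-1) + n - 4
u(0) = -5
First-order linear with linear forcing.
Homogeneous solution: u_h(n) = A·(7)^n.
Try particular u_p(n) = pn + q. Substituting:
  pn + q = 7(p(n-1) + q) + n - 4.
Matching the n-coefficient: p = 7p + 1 ⇒ p = - \frac{1}{6}.
Matching constants: q = -7p + 7q - 4 ⇒ q = \frac{17}{36}.
General: u(n) = A·(7)^n - \frac{n}{6} + \frac{17}{36}.
Apply u(0) = -5: A + \frac{17}{36} = -5 ⇒ A = - \frac{197}{36}.
So u(n) = - \frac{197 \cdot 7^{n}}{36} - \frac{n}{6} + \frac{17}{36}.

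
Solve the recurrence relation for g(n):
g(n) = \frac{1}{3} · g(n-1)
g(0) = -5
Pure geometric recurrence with ratio \frac{1}{3}.
By induction g(n) = g(0) · (\frac{1}{3})^n = - 5 \cdot 3^{- n}.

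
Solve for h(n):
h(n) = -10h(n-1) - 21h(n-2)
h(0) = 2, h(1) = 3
Characteristic equation: x² + 10x + 21 = 0, which factors as (x - (-7))(x - (-3)) = 0.
Roots r₁ = -7, r₂ = -3 (distinct).
General solution: h(n) = A·(-7)^n + B·(-3)^n.
From h(0) = 2: A + B = 2.
From h(1) = 3: -7A - 3B = 3.
Solving: A = - \frac{9}{4}, B = \frac{17}{4}.
So h(n) = \frac{17 \left(-3\right)^{n}}{4} - \frac{9 \left(-7\right)^{n}}{4}.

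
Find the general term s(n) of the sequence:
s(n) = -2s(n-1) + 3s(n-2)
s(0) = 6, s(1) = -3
Characteristic equation: x² + 2x - 3 = 0, which factors as (x - (1))(x - (-3)) = 0.
Roots r₁ = 1, r₂ = -3 (distinct).
General solution: s(n) = A·(1)^n + B·(-3)^n.
From s(0) = 6: A + B = 6.
From s(1) = -3: A - 3B = -3.
Solving: A = \frac{15}{4}, B = \frac{9}{4}.
So s(n) = \frac{9 \left(-3\right)^{n}}{4} + \frac{15}{4}.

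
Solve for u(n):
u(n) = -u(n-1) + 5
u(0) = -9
First-order linear non-homogeneous.
Homogeneous solution: u_h(n) = A·(-1)^n.
Try constant particular solution u_p = K: K = -K + 5 ⇒ K = \frac{5}{2}.
General: u(n) = A·(-1)^n + \frac{5}{2}.
Apply u(0) = -9: A + \frac{5}{2} = -9 ⇒ A = - \frac{23}{2}.
So u(n) = \frac{5}{2} - \frac{23 \left(-1\right)^{n}}{2}.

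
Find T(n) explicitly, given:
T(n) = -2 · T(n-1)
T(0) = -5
Pure geometric recurrence with ratio -2.
By induction T(n) = T(0) · (-2)^n = - 5 \left(-2\right)^{n}.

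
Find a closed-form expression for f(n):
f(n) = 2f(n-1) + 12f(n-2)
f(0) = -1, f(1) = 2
Characteristic equation: x² - 2x - 12 = 0.
Discriminant Δ = (2)² + 4·(12) = 52.
Roots r₁,₂ = (2 ± √52)/2, so r₁ = 1 + \sqrt{13}, r₂ = 1 - \sqrt{13}.
General solution: f(n) = A·r₁^n + B·r₂^n.
From the initial conditions, A + B = -1 and r₁A + r₂B = 2.
Since r₁ - r₂ = √52: A = (2 - (-1)r₂)/√52 = - \frac{1}{2} + \frac{3 \sqrt{13}}{26}, and B = -1 - A = - \frac{1}{2} - \frac{3 \sqrt{13}}{26}.
So f(n) = \left(- \frac{1}{2} + \frac{3 \sqrt{13}}{26}\right)\left(1 + \sqrt{13}\right)^n + \left(- \frac{1}{2} - \frac{3 \sqrt{13}}{26}\right)\left(1 - \sqrt{13}\right)^n.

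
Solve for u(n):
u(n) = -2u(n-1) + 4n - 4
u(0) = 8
First-order linear with linear forcing.
Homogeneous solution: u_h(n) = A·(-2)^n.
Try particular u_p(n) = pn + q. Substituting:
  pn + q = -2(p(n-1) + q) + 4n - 4.
Matching the n-coefficient: p = -2p + 4 ⇒ p = \frac{4}{3}.
Matching constants: q = 2p - 2q - 4 ⇒ q = - \frac{4}{9}.
General: u(n) = A·(-2)^n + \frac{4 n}{3} - \frac{4}{9}.
Apply u(0) = 8: A - \frac{4}{9} = 8 ⇒ A = \frac{76}{9}.
So u(n) = \frac{76 \left(-2\right)^{n}}{9} + \frac{4 n}{3} - \frac{4}{9}.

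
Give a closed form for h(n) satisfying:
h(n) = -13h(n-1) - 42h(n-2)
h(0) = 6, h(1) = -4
Characteristic equation: x² + 13x + 42 = 0, which factors as (x - (-7))(x - (-6)) = 0.
Roots r₁ = -7, r₂ = -6 (distinct).
General solution: h(n) = A·(-7)^n + B·(-6)^n.
From h(0) = 6: A + B = 6.
From h(1) = -4: -7A - 6B = -4.
Solving: A = -32, B = 38.
So h(n) = 38 \left(-6\right)^{n} - 32 \left(-7\right)^{n}.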